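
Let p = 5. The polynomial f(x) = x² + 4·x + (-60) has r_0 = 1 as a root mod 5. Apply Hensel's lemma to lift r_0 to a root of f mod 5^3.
r_2 = 6 (mod 125)

Hensel: r_{i+1} = r_i − f(r_i)·(f′(r_i))^{-1} mod 5^{i+2}, f′(x) = 2x + 4. Iterate:
  r_0 = 1 (mod 5)
  r_1 = 6 (mod 25)
  r_2 = 6 (mod 125)
Final: r = 6 satisfies f(r) ≡ 0 mod 5^3.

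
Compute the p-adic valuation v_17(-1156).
v_17(-1156) = 2

v_17(n) is the largest exponent k such that 17^k divides n. Factor out: -1156 = -17^2 · 4. (Sign doesn't affect v_p.) So v_17(-1156) = 2.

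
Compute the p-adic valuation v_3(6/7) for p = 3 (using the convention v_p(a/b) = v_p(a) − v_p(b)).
v_3(6/7) = 1

Factor powers of 3 from the numerator and denominator of the reduced fraction: 6 = 3^1 · 2 and 7 = 3^0 · 7. Apply v_p(a/b) = v_p(a) − v_p(b): v_3(6/7) = 1 − 0 = 1.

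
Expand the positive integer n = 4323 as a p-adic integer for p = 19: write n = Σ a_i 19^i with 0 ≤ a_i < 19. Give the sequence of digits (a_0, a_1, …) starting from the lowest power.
(a_0, a_1, …) = (10, 18, 11)

Repeated division by 19 gives the digits low-to-high: 4323 = 10 + 18·19^1 + 11·19^2. Digit sequence: (10, 18, 11).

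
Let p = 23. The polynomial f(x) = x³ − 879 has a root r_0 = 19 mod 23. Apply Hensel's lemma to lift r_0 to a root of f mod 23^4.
r_3 = 271051 (mod 279841)

Hensel: r_{i+1} = r_i − f(r_i)/f′(r_i) mod 23^{i+2}, where f′(x) = 3x². Iterate:
  r_0 = 19 (mod 23)
  r_1 = 203 (mod 529)
  r_2 = 3377 (mod 12167)
  r_3 = 271051 (mod 279841)
Final: r = 271051 with f(r) ≡ 0 mod 23^4.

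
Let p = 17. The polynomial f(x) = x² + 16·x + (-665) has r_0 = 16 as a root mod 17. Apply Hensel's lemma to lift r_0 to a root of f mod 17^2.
r_1 = 254 (mod 289)

Hensel: r_{i+1} = r_i − f(r_i)·(f′(r_i))^{-1} mod 17^{i+2}, f′(x) = 2x + 16. Iterate:
  r_0 = 16 (mod 17)
  r_1 = 254 (mod 289)
Final: r = 254 satisfies f(r) ≡ 0 mod 17^2.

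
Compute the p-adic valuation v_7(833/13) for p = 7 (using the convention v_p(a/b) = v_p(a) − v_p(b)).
v_7(833/13) = 2

Factor powers of 7 from the numerator and denominator of the reduced fraction: 833 = 7^2 · 17 and 13 = 7^0 · 13. Apply v_p(a/b) = v_p(a) − v_p(b): v_7(833/13) = 2 − 0 = 2.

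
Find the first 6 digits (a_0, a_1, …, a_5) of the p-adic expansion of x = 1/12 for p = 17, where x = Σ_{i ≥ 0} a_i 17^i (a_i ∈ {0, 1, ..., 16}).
(a_0, …, a_5) = (10, 15, 9, 15, 9, 15)

v_17(1/12) = 0 (numerator and denominator both coprime to 17), so x ∈ ℤ_17^×. Compute digits iteratively via a_i = x_i mod 17, x_{i+1} = (x_i − a_i)/17, with x_0 = x:
  x_0 = 1/12;  a_0 = 10;  x_1 = (x_0 − 10)/17 = -7/12
  x_1 = -7/12;  a_1 = 15;  x_2 = (x_1 − 15)/17 = -11/12
  x_2 = -11/12;  a_2 = 9;  x_3 = (x_2 − 9)/17 = -7/12
  x_3 = -7/12;  a_3 = 15;  x_4 = (x_3 − 15)/17 = -11/12
  x_4 = -11/12;  a_4 = 9;  x_5 = (x_4 − 9)/17 = -7/12
  x_5 = -7/12;  a_5 = 15;  x_6 = (x_5 − 15)/17 = -11/12
Digits: (10, 15, 9, 15, 9, 15).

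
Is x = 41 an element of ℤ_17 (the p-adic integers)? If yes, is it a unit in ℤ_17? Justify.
x ∈ ℤ_17^× (unit); v_17(x) = 0

ℤ_17 = {x ∈ ℚ_17 : v_17(x) ≥ 0} and ℤ_17^× = {x ∈ ℤ_17 : v_17(x) = 0}. Here v_17(41) = v_17(num) − v_17(den) = 0; compare against these criteria.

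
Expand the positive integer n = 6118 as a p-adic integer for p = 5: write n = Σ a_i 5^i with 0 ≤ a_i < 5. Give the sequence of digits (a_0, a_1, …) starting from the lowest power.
(a_0, a_1, …) = (3, 3, 4, 3, 4, 1)

Repeated division by 5 gives the digits low-to-high: 6118 = 3 + 3·5^1 + 4·5^2 + 3·5^3 + 4·5^4 + 1·5^5. Digit sequence: (3, 3, 4, 3, 4, 1).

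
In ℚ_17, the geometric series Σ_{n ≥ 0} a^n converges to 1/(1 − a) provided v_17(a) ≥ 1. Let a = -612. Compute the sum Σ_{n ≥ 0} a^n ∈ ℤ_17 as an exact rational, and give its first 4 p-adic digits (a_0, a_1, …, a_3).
Σ a^n = 1/(1 − a) = 1/613;  first 4 digits = (1, 15, 1, 0)

v_17(a) = 1 ≥ 1, so the series converges in ℤ_17 to 1/(1 − a) = 1/(1 − (-612)) = 1/613. Expand this rational in ℤ_17: compute digits iteratively via d_i = x_i mod 17, x_{i+1} = (x_i − d_i)/17. The first 4 digits are (1, 15, 1, 0).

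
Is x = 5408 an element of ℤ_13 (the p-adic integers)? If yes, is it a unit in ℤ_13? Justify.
x ∈ ℤ_13 but not a unit; v_13(x) = 2 > 0

ℤ_13 = {x ∈ ℚ_13 : v_13(x) ≥ 0} and ℤ_13^× = {x ∈ ℤ_13 : v_13(x) = 0}. Here v_13(5408) = v_13(num) − v_13(den) = 2; compare against these criteria.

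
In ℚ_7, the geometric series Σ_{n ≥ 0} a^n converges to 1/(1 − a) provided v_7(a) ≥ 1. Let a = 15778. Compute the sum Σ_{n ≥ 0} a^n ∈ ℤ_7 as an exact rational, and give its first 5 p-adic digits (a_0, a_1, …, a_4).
Σ a^n = 1/(1 − a) = -1/15777;  first 5 digits = (1, 0, 0, 4, 6)

v_7(a) = 3 ≥ 1, so the series converges in ℤ_7 to 1/(1 − a) = 1/(1 − 15778) = -1/15777. Expand this rational in ℤ_7: compute digits iteratively via d_i = x_i mod 7, x_{i+1} = (x_i − d_i)/7. The first 5 digits are (1, 0, 0, 4, 6).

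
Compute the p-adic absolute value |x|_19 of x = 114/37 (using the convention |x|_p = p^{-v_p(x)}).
|114/37|_19 = 1/19

Step 1 — compute v_19(x) by factoring powers of 19 out of the numerator and denominator: v_19(114/37) = 1. Step 2 — apply |x|_p = p^{-v_p(x)} = 19^{-1} = 1/19.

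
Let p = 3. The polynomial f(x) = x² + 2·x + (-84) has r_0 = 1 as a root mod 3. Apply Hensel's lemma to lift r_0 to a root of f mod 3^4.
r_3 = 1 (mod 81)

Hensel: r_{i+1} = r_i − f(r_i)·(f′(r_i))^{-1} mod 3^{i+2}, f′(x) = 2x + 2. Iterate:
  r_0 = 1 (mod 3)
  r_1 = 1 (mod 9)
  r_2 = 1 (mod 27)
  r_3 = 1 (mod 81)
Final: r = 1 satisfies f(r) ≡ 0 mod 3^4.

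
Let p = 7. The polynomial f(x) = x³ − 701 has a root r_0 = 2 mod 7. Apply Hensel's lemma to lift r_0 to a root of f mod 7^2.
r_1 = 23 (mod 49)

Hensel: r_{i+1} = r_i − f(r_i)/f′(r_i) mod 7^{i+2}, where f′(x) = 3x². Iterate:
  r_0 = 2 (mod 7)
  r_1 = 23 (mod 49)
Final: r = 23 with f(r) ≡ 0 mod 7^2.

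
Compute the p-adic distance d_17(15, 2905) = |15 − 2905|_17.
d_17(15, 2905) = 1/289

Step 1 — x − y = 15 − 2905 = -2890. Step 2 — v_17(-2890) = 2 (factor: -2890 = −(17^2 · 10); the sign does not affect v_p). Step 3 — |x − y|_17 = 17^{-2} = 1/289.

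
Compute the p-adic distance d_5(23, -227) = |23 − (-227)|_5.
d_5(23, -227) = 1/125

Step 1 — x − y = 23 − (-227) = 250. Step 2 — v_5(250) = 3 (factor: 250 = (5^3 · 2); the sign does not affect v_p). Step 3 — |x − y|_5 = 5^{-3} = 1/125.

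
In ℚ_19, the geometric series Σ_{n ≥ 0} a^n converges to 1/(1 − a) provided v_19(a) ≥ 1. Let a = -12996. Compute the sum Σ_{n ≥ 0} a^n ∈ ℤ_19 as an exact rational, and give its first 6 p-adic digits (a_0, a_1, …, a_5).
Σ a^n = 1/(1 − a) = 1/12997;  first 6 digits = (1, 0, 2, 17, 3, 11)

v_19(a) = 2 ≥ 1, so the series converges in ℤ_19 to 1/(1 − a) = 1/(1 − (-12996)) = 1/12997. Expand this rational in ℤ_19: compute digits iteratively via d_i = x_i mod 19, x_{i+1} = (x_i − d_i)/19. The first 6 digits are (1, 0, 2, 17, 3, 11).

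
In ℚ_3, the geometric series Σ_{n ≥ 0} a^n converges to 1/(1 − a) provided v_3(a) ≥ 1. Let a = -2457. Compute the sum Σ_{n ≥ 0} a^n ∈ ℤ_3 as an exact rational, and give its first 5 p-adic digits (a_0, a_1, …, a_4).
Σ a^n = 1/(1 − a) = 1/2458;  first 5 digits = (1, 0, 0, 2, 2)

v_3(a) = 3 ≥ 1, so the series converges in ℤ_3 to 1/(1 − a) = 1/(1 − (-2457)) = 1/2458. Expand this rational in ℤ_3: compute digits iteratively via d_i = x_i mod 3, x_{i+1} = (x_i − d_i)/3. The first 5 digits are (1, 0, 0, 2, 2).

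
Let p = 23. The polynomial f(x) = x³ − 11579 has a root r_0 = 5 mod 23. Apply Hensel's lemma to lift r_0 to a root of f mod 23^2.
r_1 = 327 (mod 529)

Hensel: r_{i+1} = r_i − f(r_i)/f′(r_i) mod 23^{i+2}, where f′(x) = 3x². Iterate:
  r_0 = 5 (mod 23)
  r_1 = 327 (mod 529)
Final: r = 327 with f(r) ≡ 0 mod 23^2.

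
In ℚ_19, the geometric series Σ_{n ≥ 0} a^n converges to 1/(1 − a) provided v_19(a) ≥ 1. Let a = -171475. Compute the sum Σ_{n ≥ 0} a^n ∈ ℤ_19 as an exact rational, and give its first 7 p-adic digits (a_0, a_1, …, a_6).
Σ a^n = 1/(1 − a) = 1/171476;  first 7 digits = (1, 0, 0, 13, 17, 18, 16)

v_19(a) = 3 ≥ 1, so the series converges in ℤ_19 to 1/(1 − a) = 1/(1 − (-171475)) = 1/171476. Expand this rational in ℤ_19: compute digits iteratively via d_i = x_i mod 19, x_{i+1} = (x_i − d_i)/19. The first 7 digits are (1, 0, 0, 13, 17, 18, 16).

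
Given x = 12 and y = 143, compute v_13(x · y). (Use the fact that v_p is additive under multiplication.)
v_13(1716) = 1

v_p(x) = 0 (factor: 12 = 13^0 · 12); v_p(y) = 1 (factor: 143 = 13^1 · 11). Additivity: v_p(xy) = v_p(x) + v_p(y) = 0 + 1 = 1. (Direct check: xy = 1716 = 13^1 · (132).)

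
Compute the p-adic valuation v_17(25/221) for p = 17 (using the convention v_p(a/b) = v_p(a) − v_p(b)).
v_17(25/221) = -1

Factor powers of 17 from the numerator and denominator of the reduced fraction: 25 = 17^0 · 25 and 221 = 17^1 · 13. Apply v_p(a/b) = v_p(a) − v_p(b): v_17(25/221) = 0 − 1 = -1.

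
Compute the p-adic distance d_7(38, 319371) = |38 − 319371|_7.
d_7(38, 319371) = 1/16807

Step 1 — x − y = 38 − 319371 = -319333. Step 2 — v_7(-319333) = 5 (factor: -319333 = −(7^5 · 19); the sign does not affect v_p). Step 3 — |x − y|_7 = 7^{-5} = 1/16807.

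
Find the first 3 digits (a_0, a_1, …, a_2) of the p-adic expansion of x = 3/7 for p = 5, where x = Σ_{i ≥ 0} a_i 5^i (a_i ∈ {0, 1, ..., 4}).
(a_0, …, a_2) = (4, 0, 2)

v_5(3/7) = 0 (numerator and denominator both coprime to 5), so x ∈ ℤ_5^×. Compute digits iteratively via a_i = x_i mod 5, x_{i+1} = (x_i − a_i)/5, with x_0 = x:
  x_0 = 3/7;  a_0 = 4;  x_1 = (x_0 − 4)/5 = -5/7
  x_1 = -5/7;  a_1 = 0;  x_2 = (x_1 − 0)/5 = -1/7
  x_2 = -1/7;  a_2 = 2;  x_3 = (x_2 − 2)/5 = -3/7
Digits: (4, 0, 2).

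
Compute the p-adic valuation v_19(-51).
v_19(-51) = 0

v_19(n) is the largest exponent k such that 19^k divides n. Factor out: -51 = -19^0 · 51. (Sign doesn't affect v_p.) So v_19(-51) = 0.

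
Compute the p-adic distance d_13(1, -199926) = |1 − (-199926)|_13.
d_13(1, -199926) = 1/28561

Step 1 — x − y = 1 − (-199926) = 199927. Step 2 — v_13(199927) = 4 (factor: 199927 = (13^4 · 7); the sign does not affect v_p). Step 3 — |x − y|_13 = 13^{-4} = 1/28561.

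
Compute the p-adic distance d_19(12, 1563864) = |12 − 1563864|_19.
d_19(12, 1563864) = 1/130321

Step 1 — x − y = 12 − 1563864 = -1563852. Step 2 — v_19(-1563852) = 4 (factor: -1563852 = −(19^4 · 12); the sign does not affect v_p). Step 3 — |x − y|_19 = 19^{-4} = 1/130321.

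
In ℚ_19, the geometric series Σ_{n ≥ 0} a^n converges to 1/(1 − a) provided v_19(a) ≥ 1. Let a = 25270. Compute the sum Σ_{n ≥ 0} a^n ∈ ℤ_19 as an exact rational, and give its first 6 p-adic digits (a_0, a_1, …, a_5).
Σ a^n = 1/(1 − a) = -1/25269;  first 6 digits = (1, 0, 13, 3, 17, 10)

v_19(a) = 2 ≥ 1, so the series converges in ℤ_19 to 1/(1 − a) = 1/(1 − 25270) = -1/25269. Expand this rational in ℤ_19: compute digits iteratively via d_i = x_i mod 19, x_{i+1} = (x_i − d_i)/19. The first 6 digits are (1, 0, 13, 3, 17, 10).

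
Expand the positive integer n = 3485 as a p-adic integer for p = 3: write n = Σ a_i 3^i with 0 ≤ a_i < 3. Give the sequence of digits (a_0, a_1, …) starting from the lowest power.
(a_0, a_1, …) = (2, 0, 0, 0, 1, 2, 1, 1)

Repeated division by 3 gives the digits low-to-high: 3485 = 2 + 1·3^4 + 2·3^5 + 1·3^6 + 1·3^7. Digit sequence: (2, 0, 0, 0, 1, 2, 1, 1).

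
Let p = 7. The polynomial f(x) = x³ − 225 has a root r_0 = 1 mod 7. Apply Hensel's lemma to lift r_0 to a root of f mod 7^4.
r_3 = 2199 (mod 2401)

Hensel: r_{i+1} = r_i − f(r_i)/f′(r_i) mod 7^{i+2}, where f′(x) = 3x². Iterate:
  r_0 = 1 (mod 7)
  r_1 = 43 (mod 49)
  r_2 = 141 (mod 343)
  r_3 = 2199 (mod 2401)
Final: r = 2199 with f(r) ≡ 0 mod 7^4.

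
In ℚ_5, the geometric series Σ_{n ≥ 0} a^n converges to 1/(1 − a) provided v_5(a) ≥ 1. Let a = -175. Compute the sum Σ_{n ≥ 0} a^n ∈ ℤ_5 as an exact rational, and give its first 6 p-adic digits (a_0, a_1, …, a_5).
Σ a^n = 1/(1 − a) = 1/176;  first 6 digits = (1, 0, 3, 3, 3, 4)

v_5(a) = 2 ≥ 1, so the series converges in ℤ_5 to 1/(1 − a) = 1/(1 − (-175)) = 1/176. Expand this rational in ℤ_5: compute digits iteratively via d_i = x_i mod 5, x_{i+1} = (x_i − d_i)/5. The first 6 digits are (1, 0, 3, 3, 3, 4).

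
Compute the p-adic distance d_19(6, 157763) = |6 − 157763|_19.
d_19(6, 157763) = 1/6859

Step 1 — x − y = 6 − 157763 = -157757. Step 2 — v_19(-157757) = 3 (factor: -157757 = −(19^3 · 23); the sign does not affect v_p). Step 3 — |x − y|_19 = 19^{-3} = 1/6859.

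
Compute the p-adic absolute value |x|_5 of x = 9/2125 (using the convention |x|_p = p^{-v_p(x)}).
|9/2125|_5 = 125

Step 1 — compute v_5(x) by factoring powers of 5 out of the numerator and denominator: v_5(9/2125) = -3. Step 2 — apply |x|_p = p^{-v_p(x)} = 5^{3} = 125.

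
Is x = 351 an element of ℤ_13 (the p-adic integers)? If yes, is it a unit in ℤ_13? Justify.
x ∈ ℤ_13 but not a unit; v_13(x) = 1 > 0

ℤ_13 = {x ∈ ℚ_13 : v_13(x) ≥ 0} and ℤ_13^× = {x ∈ ℤ_13 : v_13(x) = 0}. Here v_13(351) = v_13(num) − v_13(den) = 1; compare against these criteria.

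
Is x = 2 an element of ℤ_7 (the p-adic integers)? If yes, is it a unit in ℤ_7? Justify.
x ∈ ℤ_7^× (unit); v_7(x) = 0

ℤ_7 = {x ∈ ℚ_7 : v_7(x) ≥ 0} and ℤ_7^× = {x ∈ ℤ_7 : v_7(x) = 0}. Here v_7(2) = v_7(num) − v_7(den) = 0; compare against these criteria.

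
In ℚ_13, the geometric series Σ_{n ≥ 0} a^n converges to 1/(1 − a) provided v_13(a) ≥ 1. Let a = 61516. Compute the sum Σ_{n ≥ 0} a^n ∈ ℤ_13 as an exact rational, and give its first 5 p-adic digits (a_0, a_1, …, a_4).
Σ a^n = 1/(1 − a) = -1/61515;  first 5 digits = (1, 0, 0, 2, 2)

v_13(a) = 3 ≥ 1, so the series converges in ℤ_13 to 1/(1 − a) = 1/(1 − 61516) = -1/61515. Expand this rational in ℤ_13: compute digits iteratively via d_i = x_i mod 13, x_{i+1} = (x_i − d_i)/13. The first 5 digits are (1, 0, 0, 2, 2).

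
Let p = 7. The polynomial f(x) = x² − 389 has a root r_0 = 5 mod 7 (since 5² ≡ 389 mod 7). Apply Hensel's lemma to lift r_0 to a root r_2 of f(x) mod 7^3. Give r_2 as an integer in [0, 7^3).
r_2 = 208 (mod 343)

Hensel's recurrence: r_{i+1} = r_i − f(r_i)·(f′(r_i))^{-1} mod 7^{i+2}, with f′(x) = 2x. Iterate:
  r_0 = 5 (mod 7)
  r_1 = 12 (mod 49)
  r_2 = 208 (mod 343)
Final: r_2 = 208, and one checks f(r_2) ≡ 0 mod 7^3.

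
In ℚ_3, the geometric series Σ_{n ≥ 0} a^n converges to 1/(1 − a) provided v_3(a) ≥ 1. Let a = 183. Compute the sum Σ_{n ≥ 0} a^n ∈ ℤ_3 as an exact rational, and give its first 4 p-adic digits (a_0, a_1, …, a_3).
Σ a^n = 1/(1 − a) = -1/182;  first 4 digits = (1, 1, 0, 0)

v_3(a) = 1 ≥ 1, so the series converges in ℤ_3 to 1/(1 − a) = 1/(1 − 183) = -1/182. Expand this rational in ℤ_3: compute digits iteratively via d_i = x_i mod 3, x_{i+1} = (x_i − d_i)/3. The first 4 digits are (1, 1, 0, 0).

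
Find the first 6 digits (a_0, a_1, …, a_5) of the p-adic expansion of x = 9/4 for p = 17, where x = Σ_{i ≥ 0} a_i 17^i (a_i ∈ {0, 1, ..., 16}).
(a_0, …, a_5) = (15, 12, 12, 12, 12, 12)

v_17(9/4) = 0 (numerator and denominator both coprime to 17), so x ∈ ℤ_17^×. Compute digits iteratively via a_i = x_i mod 17, x_{i+1} = (x_i − a_i)/17, with x_0 = x:
  x_0 = 9/4;  a_0 = 15;  x_1 = (x_0 − 15)/17 = -3/4
  x_1 = -3/4;  a_1 = 12;  x_2 = (x_1 − 12)/17 = -3/4
  x_2 = -3/4;  a_2 = 12;  x_3 = (x_2 − 12)/17 = -3/4
  x_3 = -3/4;  a_3 = 12;  x_4 = (x_3 − 12)/17 = -3/4
  x_4 = -3/4;  a_4 = 12;  x_5 = (x_4 − 12)/17 = -3/4
  x_5 = -3/4;  a_5 = 12;  x_6 = (x_5 − 12)/17 = -3/4
Digits: (15, 12, 12, 12, 12, 12).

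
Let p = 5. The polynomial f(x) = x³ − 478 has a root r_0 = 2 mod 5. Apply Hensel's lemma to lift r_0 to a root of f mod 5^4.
r_3 = 12 (mod 625)

Hensel: r_{i+1} = r_i − f(r_i)/f′(r_i) mod 5^{i+2}, where f′(x) = 3x². Iterate:
  r_0 = 2 (mod 5)
  r_1 = 12 (mod 25)
  r_2 = 12 (mod 125)
  r_3 = 12 (mod 625)
Final: r = 12 with f(r) ≡ 0 mod 5^4.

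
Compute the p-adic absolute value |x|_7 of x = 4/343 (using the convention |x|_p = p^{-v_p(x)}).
|4/343|_7 = 343

Step 1 — compute v_7(x) by factoring powers of 7 out of the numerator and denominator: v_7(4/343) = -3. Step 2 — apply |x|_p = p^{-v_p(x)} = 7^{3} = 343.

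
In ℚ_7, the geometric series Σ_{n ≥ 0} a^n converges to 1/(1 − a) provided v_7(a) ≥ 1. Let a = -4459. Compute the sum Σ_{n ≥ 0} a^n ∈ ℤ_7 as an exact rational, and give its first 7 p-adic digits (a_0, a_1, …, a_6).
Σ a^n = 1/(1 − a) = 1/4460;  first 7 digits = (1, 0, 0, 1, 5, 6, 0)

v_7(a) = 3 ≥ 1, so the series converges in ℤ_7 to 1/(1 − a) = 1/(1 − (-4459)) = 1/4460. Expand this rational in ℤ_7: compute digits iteratively via d_i = x_i mod 7, x_{i+1} = (x_i − d_i)/7. The first 7 digits are (1, 0, 0, 1, 5, 6, 0).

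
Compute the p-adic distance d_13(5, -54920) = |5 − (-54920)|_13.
d_13(5, -54920) = 1/2197

Step 1 — x − y = 5 − (-54920) = 54925. Step 2 — v_13(54925) = 3 (factor: 54925 = (13^3 · 25); the sign does not affect v_p). Step 3 — |x − y|_13 = 13^{-3} = 1/2197.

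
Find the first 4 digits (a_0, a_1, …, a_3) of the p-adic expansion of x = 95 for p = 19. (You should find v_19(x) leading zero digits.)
(a_0, …, a_3) = (0, 5, 0, 0)

v_19(95) = 1, so a_0 = ... = a_0 = 0. Factor out: x = 19^1 · u with u = 5 a unit in ℤ_19. Expand u iteratively via a_{v+i} = u_i mod 19, u_{i+1} = (u_i − a_{v+i})/19:
  u_0 = 5;  a_1 = 5;  u_1 = (u_0 − 5)/19 = 0
  u_1 = 0;  a_2 = 0;  u_2 = (u_1 − 0)/19 = 0
  u_2 = 0;  a_3 = 0;  u_3 = (u_2 − 0)/19 = 0
Digits: (0, 5, 0, 0).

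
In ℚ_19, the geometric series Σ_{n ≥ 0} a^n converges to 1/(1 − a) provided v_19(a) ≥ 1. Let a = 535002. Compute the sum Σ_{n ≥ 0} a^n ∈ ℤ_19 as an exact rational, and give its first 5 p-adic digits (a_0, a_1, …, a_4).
Σ a^n = 1/(1 − a) = -1/535001;  first 5 digits = (1, 0, 0, 2, 4)

v_19(a) = 3 ≥ 1, so the series converges in ℤ_19 to 1/(1 − a) = 1/(1 − 535002) = -1/535001. Expand this rational in ℤ_19: compute digits iteratively via d_i = x_i mod 19, x_{i+1} = (x_i − d_i)/19. The first 5 digits are (1, 0, 0, 2, 4).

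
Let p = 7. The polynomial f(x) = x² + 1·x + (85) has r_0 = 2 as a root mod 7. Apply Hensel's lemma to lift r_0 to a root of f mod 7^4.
r_3 = 1542 (mod 2401)

Hensel: r_{i+1} = r_i − f(r_i)·(f′(r_i))^{-1} mod 7^{i+2}, f′(x) = 2x + 1. Iterate:
  r_0 = 2 (mod 7)
  r_1 = 23 (mod 49)
  r_2 = 170 (mod 343)
  r_3 = 1542 (mod 2401)
Final: r = 1542 satisfies f(r) ≡ 0 mod 7^4.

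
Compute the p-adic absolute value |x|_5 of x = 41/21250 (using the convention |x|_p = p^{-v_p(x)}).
|41/21250|_5 = 625

Step 1 — compute v_5(x) by factoring powers of 5 out of the numerator and denominator: v_5(41/21250) = -4. Step 2 — apply |x|_p = p^{-v_p(x)} = 5^{4} = 625.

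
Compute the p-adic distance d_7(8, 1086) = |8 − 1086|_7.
d_7(8, 1086) = 1/49

Step 1 — x − y = 8 − 1086 = -1078. Step 2 — v_7(-1078) = 2 (factor: -1078 = −(7^2 · 22); the sign does not affect v_p). Step 3 — |x − y|_7 = 7^{-2} = 1/49.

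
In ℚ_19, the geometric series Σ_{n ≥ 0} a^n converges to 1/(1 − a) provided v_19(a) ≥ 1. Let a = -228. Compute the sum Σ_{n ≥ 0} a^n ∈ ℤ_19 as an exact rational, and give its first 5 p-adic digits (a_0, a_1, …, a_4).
Σ a^n = 1/(1 − a) = 1/229;  first 5 digits = (1, 7, 10, 8, 11)

v_19(a) = 1 ≥ 1, so the series converges in ℤ_19 to 1/(1 − a) = 1/(1 − (-228)) = 1/229. Expand this rational in ℤ_19: compute digits iteratively via d_i = x_i mod 19, x_{i+1} = (x_i − d_i)/19. The first 5 digits are (1, 7, 10, 8, 11).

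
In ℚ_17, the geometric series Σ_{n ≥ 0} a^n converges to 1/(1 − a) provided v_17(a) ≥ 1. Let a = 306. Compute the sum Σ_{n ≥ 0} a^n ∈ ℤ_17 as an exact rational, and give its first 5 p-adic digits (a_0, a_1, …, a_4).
Σ a^n = 1/(1 − a) = -1/305;  first 5 digits = (1, 1, 2, 3, 5)

v_17(a) = 1 ≥ 1, so the series converges in ℤ_17 to 1/(1 − a) = 1/(1 − 306) = -1/305. Expand this rational in ℤ_17: compute digits iteratively via d_i = x_i mod 17, x_{i+1} = (x_i − d_i)/17. The first 5 digits are (1, 1, 2, 3, 5).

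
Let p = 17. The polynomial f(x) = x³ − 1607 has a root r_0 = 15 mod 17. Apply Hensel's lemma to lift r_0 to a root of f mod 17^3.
r_2 = 1120 (mod 4913)

Hensel: r_{i+1} = r_i − f(r_i)/f′(r_i) mod 17^{i+2}, where f′(x) = 3x². Iterate:
  r_0 = 15 (mod 17)
  r_1 = 253 (mod 289)
  r_2 = 1120 (mod 4913)
Final: r = 1120 with f(r) ≡ 0 mod 17^3.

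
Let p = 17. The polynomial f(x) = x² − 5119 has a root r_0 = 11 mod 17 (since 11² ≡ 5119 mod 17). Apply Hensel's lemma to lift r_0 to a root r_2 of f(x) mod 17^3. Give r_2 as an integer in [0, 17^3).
r_2 = 895 (mod 4913)

Hensel's recurrence: r_{i+1} = r_i − f(r_i)·(f′(r_i))^{-1} mod 17^{i+2}, with f′(x) = 2x. Iterate:
  r_0 = 11 (mod 17)
  r_1 = 28 (mod 289)
  r_2 = 895 (mod 4913)
Final: r_2 = 895, and one checks f(r_2) ≡ 0 mod 17^3.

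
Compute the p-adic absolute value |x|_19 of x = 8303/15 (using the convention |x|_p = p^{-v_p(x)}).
|8303/15|_19 = 1/361

Step 1 — compute v_19(x) by factoring powers of 19 out of the numerator and denominator: v_19(8303/15) = 2. Step 2 — apply |x|_p = p^{-v_p(x)} = 19^{-2} = 1/361.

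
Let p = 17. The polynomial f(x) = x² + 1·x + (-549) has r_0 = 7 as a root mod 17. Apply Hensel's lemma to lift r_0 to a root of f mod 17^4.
r_3 = 50769 (mod 83521)

Hensel: r_{i+1} = r_i − f(r_i)·(f′(r_i))^{-1} mod 17^{i+2}, f′(x) = 2x + 1. Iterate:
  r_0 = 7 (mod 17)
  r_1 = 194 (mod 289)
  r_2 = 1639 (mod 4913)
  r_3 = 50769 (mod 83521)
Final: r = 50769 satisfies f(r) ≡ 0 mod 17^4.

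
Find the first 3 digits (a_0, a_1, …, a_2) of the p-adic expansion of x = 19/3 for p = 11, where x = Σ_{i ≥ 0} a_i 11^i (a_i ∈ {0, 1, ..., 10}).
(a_0, …, a_2) = (10, 7, 3)

v_11(19/3) = 0 (numerator and denominator both coprime to 11), so x ∈ ℤ_11^×. Compute digits iteratively via a_i = x_i mod 11, x_{i+1} = (x_i − a_i)/11, with x_0 = x:
  x_0 = 19/3;  a_0 = 10;  x_1 = (x_0 − 10)/11 = -1/3
  x_1 = -1/3;  a_1 = 7;  x_2 = (x_1 − 7)/11 = -2/3
  x_2 = -2/3;  a_2 = 3;  x_3 = (x_2 − 3)/11 = -1/3
Digits: (10, 7, 3).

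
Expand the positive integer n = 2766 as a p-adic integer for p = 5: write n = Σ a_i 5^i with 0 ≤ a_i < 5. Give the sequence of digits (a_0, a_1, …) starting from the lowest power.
(a_0, a_1, …) = (1, 3, 0, 2, 4)

Repeated division by 5 gives the digits low-to-high: 2766 = 1 + 3·5^1 + 2·5^3 + 4·5^4. Digit sequence: (1, 3, 0, 2, 4).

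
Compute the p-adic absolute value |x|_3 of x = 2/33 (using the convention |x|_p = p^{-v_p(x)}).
|2/33|_3 = 3

Step 1 — compute v_3(x) by factoring powers of 3 out of the numerator and denominator: v_3(2/33) = -1. Step 2 — apply |x|_p = p^{-v_p(x)} = 3^{1} = 3.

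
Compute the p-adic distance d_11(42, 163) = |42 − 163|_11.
d_11(42, 163) = 1/121

Step 1 — x − y = 42 − 163 = -121. Step 2 — v_11(-121) = 2 (factor: -121 = −(11^2 · 1); the sign does not affect v_p). Step 3 — |x − y|_11 = 11^{-2} = 1/121.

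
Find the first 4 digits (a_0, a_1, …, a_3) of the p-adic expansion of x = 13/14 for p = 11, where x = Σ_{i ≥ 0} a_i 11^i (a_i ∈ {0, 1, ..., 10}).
(a_0, …, a_3) = (8, 8, 0, 7)

v_11(13/14) = 0 (numerator and denominator both coprime to 11), so x ∈ ℤ_11^×. Compute digits iteratively via a_i = x_i mod 11, x_{i+1} = (x_i − a_i)/11, with x_0 = x:
  x_0 = 13/14;  a_0 = 8;  x_1 = (x_0 − 8)/11 = -9/14
  x_1 = -9/14;  a_1 = 8;  x_2 = (x_1 − 8)/11 = -11/14
  x_2 = -11/14;  a_2 = 0;  x_3 = (x_2 − 0)/11 = -1/14
  x_3 = -1/14;  a_3 = 7;  x_4 = (x_3 − 7)/11 = -9/14
Digits: (8, 8, 0, 7).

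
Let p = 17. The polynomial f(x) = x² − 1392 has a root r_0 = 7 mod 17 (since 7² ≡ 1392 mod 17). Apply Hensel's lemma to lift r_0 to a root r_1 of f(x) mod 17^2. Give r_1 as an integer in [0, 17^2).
r_1 = 41 (mod 289)

Hensel's recurrence: r_{i+1} = r_i − f(r_i)·(f′(r_i))^{-1} mod 17^{i+2}, with f′(x) = 2x. Iterate:
  r_0 = 7 (mod 17)
  r_1 = 41 (mod 289)
Final: r_1 = 41, and one checks f(r_1) ≡ 0 mod 17^2.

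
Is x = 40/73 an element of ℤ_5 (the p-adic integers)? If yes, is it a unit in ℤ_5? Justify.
x ∈ ℤ_5 but not a unit; v_5(x) = 1 > 0

ℤ_5 = {x ∈ ℚ_5 : v_5(x) ≥ 0} and ℤ_5^× = {x ∈ ℤ_5 : v_5(x) = 0}. Here v_5(40/73) = v_5(num) − v_5(den) = 1; compare against these criteria.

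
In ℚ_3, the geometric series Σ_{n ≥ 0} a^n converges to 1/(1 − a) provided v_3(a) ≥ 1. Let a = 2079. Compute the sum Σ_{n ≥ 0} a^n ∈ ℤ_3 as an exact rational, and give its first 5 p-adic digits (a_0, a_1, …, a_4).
Σ a^n = 1/(1 − a) = -1/2078;  first 5 digits = (1, 0, 0, 2, 1)

v_3(a) = 3 ≥ 1, so the series converges in ℤ_3 to 1/(1 − a) = 1/(1 − 2079) = -1/2078. Expand this rational in ℤ_3: compute digits iteratively via d_i = x_i mod 3, x_{i+1} = (x_i − d_i)/3. The first 5 digits are (1, 0, 0, 2, 1).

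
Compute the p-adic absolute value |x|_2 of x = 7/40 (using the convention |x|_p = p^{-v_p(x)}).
|7/40|_2 = 8

Step 1 — compute v_2(x) by factoring powers of 2 out of the numerator and denominator: v_2(7/40) = -3. Step 2 — apply |x|_p = p^{-v_p(x)} = 2^{3} = 8.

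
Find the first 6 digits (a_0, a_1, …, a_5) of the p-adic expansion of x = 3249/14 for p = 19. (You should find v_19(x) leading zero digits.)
(a_0, …, a_5) = (0, 0, 2, 4, 12, 17)

v_19(3249/14) = 2, so a_0 = ... = a_1 = 0. Factor out: x = 19^2 · u with u = 9/14 a unit in ℤ_19. Expand u iteratively via a_{v+i} = u_i mod 19, u_{i+1} = (u_i − a_{v+i})/19:
  u_0 = 9/14;  a_2 = 2;  u_1 = (u_0 − 2)/19 = -1/14
  u_1 = -1/14;  a_3 = 4;  u_2 = (u_1 − 4)/19 = -3/14
  u_2 = -3/14;  a_4 = 12;  u_3 = (u_2 − 12)/19 = -9/14
  u_3 = -9/14;  a_5 = 17;  u_4 = (u_3 − 17)/19 = -13/14
Digits: (0, 0, 2, 4, 12, 17).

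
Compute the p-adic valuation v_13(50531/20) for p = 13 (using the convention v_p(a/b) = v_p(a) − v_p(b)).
v_13(50531/20) = 3

Factor powers of 13 from the numerator and denominator of the reduced fraction: 50531 = 13^3 · 23 and 20 = 13^0 · 20. Apply v_p(a/b) = v_p(a) − v_p(b): v_13(50531/20) = 3 − 0 = 3.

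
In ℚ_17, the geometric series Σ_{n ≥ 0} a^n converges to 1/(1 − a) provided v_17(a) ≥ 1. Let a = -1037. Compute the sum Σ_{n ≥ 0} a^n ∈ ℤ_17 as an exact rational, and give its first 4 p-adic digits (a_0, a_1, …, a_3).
Σ a^n = 1/(1 − a) = 1/1038;  first 4 digits = (1, 7, 11, 0)

v_17(a) = 1 ≥ 1, so the series converges in ℤ_17 to 1/(1 − a) = 1/(1 − (-1037)) = 1/1038. Expand this rational in ℤ_17: compute digits iteratively via d_i = x_i mod 17, x_{i+1} = (x_i − d_i)/17. The first 4 digits are (1, 7, 11, 0).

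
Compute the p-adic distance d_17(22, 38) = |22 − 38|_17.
d_17(22, 38) = 1

Step 1 — x − y = 22 − 38 = -16. Step 2 — v_17(-16) = 0 (factor: -16 = −(17^0 · 16); the sign does not affect v_p). Step 3 — |x − y|_17 = 17^{0} = 1.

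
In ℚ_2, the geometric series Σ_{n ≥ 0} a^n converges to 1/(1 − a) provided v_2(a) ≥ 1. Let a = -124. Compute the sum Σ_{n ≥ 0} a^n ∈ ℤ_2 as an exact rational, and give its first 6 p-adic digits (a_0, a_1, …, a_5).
Σ a^n = 1/(1 − a) = 1/125;  first 6 digits = (1, 0, 1, 0, 1, 0)

v_2(a) = 2 ≥ 1, so the series converges in ℤ_2 to 1/(1 − a) = 1/(1 − (-124)) = 1/125. Expand this rational in ℤ_2: compute digits iteratively via d_i = x_i mod 2, x_{i+1} = (x_i − d_i)/2. The first 6 digits are (1, 0, 1, 0, 1, 0).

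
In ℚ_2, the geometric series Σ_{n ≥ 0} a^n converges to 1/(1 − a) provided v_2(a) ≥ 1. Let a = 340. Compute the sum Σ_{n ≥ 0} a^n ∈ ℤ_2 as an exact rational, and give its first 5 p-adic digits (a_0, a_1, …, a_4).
Σ a^n = 1/(1 − a) = -1/339;  first 5 digits = (1, 0, 1, 0, 0)

v_2(a) = 2 ≥ 1, so the series converges in ℤ_2 to 1/(1 − a) = 1/(1 − 340) = -1/339. Expand this rational in ℤ_2: compute digits iteratively via d_i = x_i mod 2, x_{i+1} = (x_i − d_i)/2. The first 5 digits are (1, 0, 1, 0, 0).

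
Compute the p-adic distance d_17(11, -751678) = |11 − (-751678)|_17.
d_17(11, -751678) = 1/83521

Step 1 — x − y = 11 − (-751678) = 751689. Step 2 — v_17(751689) = 4 (factor: 751689 = (17^4 · 9); the sign does not affect v_p). Step 3 — |x − y|_17 = 17^{-4} = 1/83521.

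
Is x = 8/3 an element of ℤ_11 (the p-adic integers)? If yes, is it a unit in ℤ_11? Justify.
x ∈ ℤ_11^× (unit); v_11(x) = 0

ℤ_11 = {x ∈ ℚ_11 : v_11(x) ≥ 0} and ℤ_11^× = {x ∈ ℤ_11 : v_11(x) = 0}. Here v_11(8/3) = v_11(num) − v_11(den) = 0; compare against these criteria.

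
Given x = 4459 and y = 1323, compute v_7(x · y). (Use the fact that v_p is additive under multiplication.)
v_7(5899257) = 5

v_p(x) = 3 (factor: 4459 = 7^3 · 13); v_p(y) = 2 (factor: 1323 = 7^2 · 27). Additivity: v_p(xy) = v_p(x) + v_p(y) = 3 + 2 = 5. (Direct check: xy = 5899257 = 7^5 · (351).)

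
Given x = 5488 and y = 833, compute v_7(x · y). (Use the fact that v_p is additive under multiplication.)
v_7(4571504) = 5

v_p(x) = 3 (factor: 5488 = 7^3 · 16); v_p(y) = 2 (factor: 833 = 7^2 · 17). Additivity: v_p(xy) = v_p(x) + v_p(y) = 3 + 2 = 5. (Direct check: xy = 4571504 = 7^5 · (272).)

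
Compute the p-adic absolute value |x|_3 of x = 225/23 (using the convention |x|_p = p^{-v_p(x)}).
|225/23|_3 = 1/9

Step 1 — compute v_3(x) by factoring powers of 3 out of the numerator and denominator: v_3(225/23) = 2. Step 2 — apply |x|_p = p^{-v_p(x)} = 3^{-2} = 1/9.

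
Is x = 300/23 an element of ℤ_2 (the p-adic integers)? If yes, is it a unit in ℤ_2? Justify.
x ∈ ℤ_2 but not a unit; v_2(x) = 2 > 0

ℤ_2 = {x ∈ ℚ_2 : v_2(x) ≥ 0} and ℤ_2^× = {x ∈ ℤ_2 : v_2(x) = 0}. Here v_2(300/23) = v_2(num) − v_2(den) = 2; compare against these criteria.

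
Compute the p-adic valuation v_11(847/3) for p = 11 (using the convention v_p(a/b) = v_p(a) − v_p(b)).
v_11(847/3) = 2

Factor powers of 11 from the numerator and denominator of the reduced fraction: 847 = 11^2 · 7 and 3 = 11^0 · 3. Apply v_p(a/b) = v_p(a) − v_p(b): v_11(847/3) = 2 − 0 = 2.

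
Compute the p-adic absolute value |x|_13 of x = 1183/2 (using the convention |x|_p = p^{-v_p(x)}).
|1183/2|_13 = 1/169

Step 1 — compute v_13(x) by factoring powers of 13 out of the numerator and denominator: v_13(1183/2) = 2. Step 2 — apply |x|_p = p^{-v_p(x)} = 13^{-2} = 1/169.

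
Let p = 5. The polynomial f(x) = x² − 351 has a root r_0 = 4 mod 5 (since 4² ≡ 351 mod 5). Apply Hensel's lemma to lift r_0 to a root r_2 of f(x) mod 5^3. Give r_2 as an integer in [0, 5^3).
r_2 = 74 (mod 125)

Hensel's recurrence: r_{i+1} = r_i − f(r_i)·(f′(r_i))^{-1} mod 5^{i+2}, with f′(x) = 2x. Iterate:
  r_0 = 4 (mod 5)
  r_1 = 24 (mod 25)
  r_2 = 74 (mod 125)
Final: r_2 = 74, and one checks f(r_2) ≡ 0 mod 5^3.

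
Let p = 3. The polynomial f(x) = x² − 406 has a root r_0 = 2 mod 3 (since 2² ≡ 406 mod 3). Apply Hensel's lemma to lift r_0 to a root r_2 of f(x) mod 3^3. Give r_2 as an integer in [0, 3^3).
r_2 = 26 (mod 27)

Hensel's recurrence: r_{i+1} = r_i − f(r_i)·(f′(r_i))^{-1} mod 3^{i+2}, with f′(x) = 2x. Iterate:
  r_0 = 2 (mod 3)
  r_1 = 8 (mod 9)
  r_2 = 26 (mod 27)
Final: r_2 = 26, and one checks f(r_2) ≡ 0 mod 3^3.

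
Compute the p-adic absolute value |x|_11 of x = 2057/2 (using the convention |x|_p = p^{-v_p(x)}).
|2057/2|_11 = 1/121

Step 1 — compute v_11(x) by factoring powers of 11 out of the numerator and denominator: v_11(2057/2) = 2. Step 2 — apply |x|_p = p^{-v_p(x)} = 11^{-2} = 1/121.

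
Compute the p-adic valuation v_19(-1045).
v_19(-1045) = 1

v_19(n) is the largest exponent k such that 19^k divides n. Factor out: -1045 = -19^1 · 55. (Sign doesn't affect v_p.) So v_19(-1045) = 1.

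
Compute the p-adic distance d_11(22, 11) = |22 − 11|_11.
d_11(22, 11) = 1/11

Step 1 — x − y = 22 − 11 = 11. Step 2 — v_11(11) = 1 (factor: 11 = (11^1 · 1); the sign does not affect v_p). Step 3 — |x − y|_11 = 11^{-1} = 1/11.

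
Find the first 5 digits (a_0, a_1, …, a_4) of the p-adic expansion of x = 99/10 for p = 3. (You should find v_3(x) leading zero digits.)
(a_0, …, a_4) = (0, 0, 2, 0, 2)

v_3(99/10) = 2, so a_0 = ... = a_1 = 0. Factor out: x = 3^2 · u with u = 11/10 a unit in ℤ_3. Expand u iteratively via a_{v+i} = u_i mod 3, u_{i+1} = (u_i − a_{v+i})/3:
  u_0 = 11/10;  a_2 = 2;  u_1 = (u_0 − 2)/3 = -3/10
  u_1 = -3/10;  a_3 = 0;  u_2 = (u_1 − 0)/3 = -1/10
  u_2 = -1/10;  a_4 = 2;  u_3 = (u_2 − 2)/3 = -7/10
Digits: (0, 0, 2, 0, 2).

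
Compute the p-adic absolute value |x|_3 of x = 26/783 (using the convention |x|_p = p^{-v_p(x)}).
|26/783|_3 = 27

Step 1 — compute v_3(x) by factoring powers of 3 out of the numerator and denominator: v_3(26/783) = -3. Step 2 — apply |x|_p = p^{-v_p(x)} = 3^{3} = 27.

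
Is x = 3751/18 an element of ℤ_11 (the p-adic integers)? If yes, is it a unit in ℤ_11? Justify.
x ∈ ℤ_11 but not a unit; v_11(x) = 2 > 0

ℤ_11 = {x ∈ ℚ_11 : v_11(x) ≥ 0} and ℤ_11^× = {x ∈ ℤ_11 : v_11(x) = 0}. Here v_11(3751/18) = v_11(num) − v_11(den) = 2; compare against these criteria.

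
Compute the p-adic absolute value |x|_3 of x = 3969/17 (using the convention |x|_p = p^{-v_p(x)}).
|3969/17|_3 = 1/81

Step 1 — compute v_3(x) by factoring powers of 3 out of the numerator and denominator: v_3(3969/17) = 4. Step 2 — apply |x|_p = p^{-v_p(x)} = 3^{-4} = 1/81.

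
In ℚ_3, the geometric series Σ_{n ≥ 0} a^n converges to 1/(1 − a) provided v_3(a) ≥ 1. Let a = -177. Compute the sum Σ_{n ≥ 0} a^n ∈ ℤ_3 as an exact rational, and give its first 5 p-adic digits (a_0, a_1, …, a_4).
Σ a^n = 1/(1 − a) = 1/178;  first 5 digits = (1, 1, 2, 2, 1)

v_3(a) = 1 ≥ 1, so the series converges in ℤ_3 to 1/(1 − a) = 1/(1 − (-177)) = 1/178. Expand this rational in ℤ_3: compute digits iteratively via d_i = x_i mod 3, x_{i+1} = (x_i − d_i)/3. The first 5 digits are (1, 1, 2, 2, 1).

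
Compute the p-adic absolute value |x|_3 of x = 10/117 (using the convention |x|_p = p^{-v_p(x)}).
|10/117|_3 = 9

Step 1 — compute v_3(x) by factoring powers of 3 out of the numerator and denominator: v_3(10/117) = -2. Step 2 — apply |x|_p = p^{-v_p(x)} = 3^{2} = 9.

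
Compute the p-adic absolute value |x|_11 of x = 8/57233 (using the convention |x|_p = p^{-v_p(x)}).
|8/57233|_11 = 1331

Step 1 — compute v_11(x) by factoring powers of 11 out of the numerator and denominator: v_11(8/57233) = -3. Step 2 — apply |x|_p = p^{-v_p(x)} = 11^{3} = 1331.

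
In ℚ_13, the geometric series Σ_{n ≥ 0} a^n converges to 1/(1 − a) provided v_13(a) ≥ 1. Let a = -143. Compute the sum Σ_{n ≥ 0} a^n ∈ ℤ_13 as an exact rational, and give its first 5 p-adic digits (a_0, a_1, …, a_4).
Σ a^n = 1/(1 − a) = 1/144;  first 5 digits = (1, 2, 3, 4, 5)

v_13(a) = 1 ≥ 1, so the series converges in ℤ_13 to 1/(1 − a) = 1/(1 − (-143)) = 1/144. Expand this rational in ℤ_13: compute digits iteratively via d_i = x_i mod 13, x_{i+1} = (x_i − d_i)/13. The first 5 digits are (1, 2, 3, 4, 5).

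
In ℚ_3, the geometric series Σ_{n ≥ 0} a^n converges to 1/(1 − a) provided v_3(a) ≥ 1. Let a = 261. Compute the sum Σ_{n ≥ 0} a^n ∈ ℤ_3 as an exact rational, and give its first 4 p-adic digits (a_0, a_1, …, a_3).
Σ a^n = 1/(1 − a) = -1/260;  first 4 digits = (1, 0, 2, 0)

v_3(a) = 2 ≥ 1, so the series converges in ℤ_3 to 1/(1 − a) = 1/(1 − 261) = -1/260. Expand this rational in ℤ_3: compute digits iteratively via d_i = x_i mod 3, x_{i+1} = (x_i − d_i)/3. The first 4 digits are (1, 0, 2, 0).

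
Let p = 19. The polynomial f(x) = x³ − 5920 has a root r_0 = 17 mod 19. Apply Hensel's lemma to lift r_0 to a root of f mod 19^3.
r_2 = 5907 (mod 6859)

Hensel: r_{i+1} = r_i − f(r_i)/f′(r_i) mod 19^{i+2}, where f′(x) = 3x². Iterate:
  r_0 = 17 (mod 19)
  r_1 = 131 (mod 361)
  r_2 = 5907 (mod 6859)
Final: r = 5907 with f(r) ≡ 0 mod 19^3.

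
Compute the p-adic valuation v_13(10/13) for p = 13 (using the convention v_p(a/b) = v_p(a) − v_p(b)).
v_13(10/13) = -1

Factor powers of 13 from the numerator and denominator of the reduced fraction: 10 = 13^0 · 10 and 13 = 13^1 · 1. Apply v_p(a/b) = v_p(a) − v_p(b): v_13(10/13) = 0 − 1 = -1.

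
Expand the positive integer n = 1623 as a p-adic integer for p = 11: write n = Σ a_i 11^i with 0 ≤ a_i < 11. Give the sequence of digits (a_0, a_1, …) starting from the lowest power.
(a_0, a_1, …) = (6, 4, 2, 1)

Repeated division by 11 gives the digits low-to-high: 1623 = 6 + 4·11^1 + 2·11^2 + 1·11^3. Digit sequence: (6, 4, 2, 1).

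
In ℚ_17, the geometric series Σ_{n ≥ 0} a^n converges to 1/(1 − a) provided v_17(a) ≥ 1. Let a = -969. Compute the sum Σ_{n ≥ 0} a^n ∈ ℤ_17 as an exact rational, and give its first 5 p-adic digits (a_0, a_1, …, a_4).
Σ a^n = 1/(1 − a) = 1/970;  first 5 digits = (1, 11, 15, 8, 1)

v_17(a) = 1 ≥ 1, so the series converges in ℤ_17 to 1/(1 − a) = 1/(1 − (-969)) = 1/970. Expand this rational in ℤ_17: compute digits iteratively via d_i = x_i mod 17, x_{i+1} = (x_i − d_i)/17. The first 5 digits are (1, 11, 15, 8, 1).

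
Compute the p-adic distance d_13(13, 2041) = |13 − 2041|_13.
d_13(13, 2041) = 1/169

Step 1 — x − y = 13 − 2041 = -2028. Step 2 — v_13(-2028) = 2 (factor: -2028 = −(13^2 · 12); the sign does not affect v_p). Step 3 — |x − y|_13 = 13^{-2} = 1/169.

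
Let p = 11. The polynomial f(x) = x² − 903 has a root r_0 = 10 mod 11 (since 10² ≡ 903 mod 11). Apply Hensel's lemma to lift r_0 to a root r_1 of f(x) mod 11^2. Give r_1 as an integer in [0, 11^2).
r_1 = 32 (mod 121)

Hensel's recurrence: r_{i+1} = r_i − f(r_i)·(f′(r_i))^{-1} mod 11^{i+2}, with f′(x) = 2x. Iterate:
  r_0 = 10 (mod 11)
  r_1 = 32 (mod 121)
Final: r_1 = 32, and one checks f(r_1) ≡ 0 mod 11^2.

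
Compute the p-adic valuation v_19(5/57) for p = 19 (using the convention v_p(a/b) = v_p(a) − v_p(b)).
v_19(5/57) = -1

Factor powers of 19 from the numerator and denominator of the reduced fraction: 5 = 19^0 · 5 and 57 = 19^1 · 3. Apply v_p(a/b) = v_p(a) − v_p(b): v_19(5/57) = 0 − 1 = -1.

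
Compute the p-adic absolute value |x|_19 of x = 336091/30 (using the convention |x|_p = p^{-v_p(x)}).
|336091/30|_19 = 1/6859

Step 1 — compute v_19(x) by factoring powers of 19 out of the numerator and denominator: v_19(336091/30) = 3. Step 2 — apply |x|_p = p^{-v_p(x)} = 19^{-3} = 1/6859.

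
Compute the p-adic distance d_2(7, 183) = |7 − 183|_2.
d_2(7, 183) = 1/16

Step 1 — x − y = 7 − 183 = -176. Step 2 — v_2(-176) = 4 (factor: -176 = −(2^4 · 11); the sign does not affect v_p). Step 3 — |x − y|_2 = 2^{-4} = 1/16.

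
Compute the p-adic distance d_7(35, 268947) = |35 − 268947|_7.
d_7(35, 268947) = 1/16807

Step 1 — x − y = 35 − 268947 = -268912. Step 2 — v_7(-268912) = 5 (factor: -268912 = −(7^5 · 16); the sign does not affect v_p). Step 3 — |x − y|_7 = 7^{-5} = 1/16807.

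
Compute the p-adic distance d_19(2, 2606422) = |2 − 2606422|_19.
d_19(2, 2606422) = 1/130321

Step 1 — x − y = 2 − 2606422 = -2606420. Step 2 — v_19(-2606420) = 4 (factor: -2606420 = −(19^4 · 20); the sign does not affect v_p). Step 3 — |x − y|_19 = 19^{-4} = 1/130321.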